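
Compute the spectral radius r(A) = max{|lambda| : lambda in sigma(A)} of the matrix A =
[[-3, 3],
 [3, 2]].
r(A) = (1 + sqrt(61))/2 ≈ 4.4051

The eigenvalues of A are the roots of its characteristic polynomial. With M = A (coefficients from the trace and determinant):
  p(λ) = det(λ I - M) = λ^2 + λ - 15.
For λ^2 + λ - 15 the discriminant is 61. It is nonnegative but not a perfect square, so the roots are real and irrational: λ = (-1 ± sqrt(61))/2 ≈ 3.4051, -4.4051.
Thus the eigenvalues (to 4 decimals) are 3.4051 (modulus 3.4051); -4.4051 (modulus 4.4051). The spectral radius is the largest modulus: r(A) = (1 + sqrt(61))/2 ≈ 4.4051. (Cross-check: r(A) ≤ ||A||_2 ≈ 4.4051; equality holds whenever A is normal, though it can also hold for some non-normal A.)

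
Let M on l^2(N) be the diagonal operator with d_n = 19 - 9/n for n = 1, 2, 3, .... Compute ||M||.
||M|| = 19

For a diagonal operator on l^2 with entries d_n, ||M|| = sup_n |d_n|. Here d_1 = 10, d_2 = 29/2, ..., and d_n = 19 - 9/n increases monotonically toward 19. All terms lie in [10, 19), so |d_n| = d_n and the supremum is the limit 19, which is not attained by any individual d_n. Hence ||M|| = 19.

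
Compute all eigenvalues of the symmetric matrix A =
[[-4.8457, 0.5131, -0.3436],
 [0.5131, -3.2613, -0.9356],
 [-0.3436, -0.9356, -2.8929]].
sigma(A) ≈ {-5, -4, -2}

A is real symmetric, so its spectrum consists of real eigenvalues. Expanding the characteristic polynomial of the displayed matrix gives
  det(λ I - A) = p(λ) = λ^3 + (11)λ^2 + (38)λ + (40).
Solving p(λ) = 0 yields eigenvalues ≈ -5, -4, -2. (A is shown rounded to 4 decimals, so these recover the underlying integer eigenvalues to within that precision.)
Verification: the trace of A = -11 equals the sum of eigenvalues -11, and det(A) ≈ -39.9991 matches the eigenvalue product -40.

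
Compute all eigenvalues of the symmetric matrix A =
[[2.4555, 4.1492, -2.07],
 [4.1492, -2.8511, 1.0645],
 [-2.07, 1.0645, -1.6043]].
sigma(A) ≈ {-6, -1, 5}

A is real symmetric, so its spectrum consists of real eigenvalues. Expanding the characteristic polynomial of the displayed matrix gives
  det(λ I - A) = p(λ) = λ^3 + (2)λ^2 + (-29)λ + (-30).
Solving p(λ) = 0 yields eigenvalues ≈ -6, -1, 5. (A is shown rounded to 4 decimals, so these recover the underlying integer eigenvalues to within that precision.)
Verification: the trace of A = -2 equals the sum of eigenvalues -2, and det(A) ≈ 29.9995 matches the eigenvalue product 30.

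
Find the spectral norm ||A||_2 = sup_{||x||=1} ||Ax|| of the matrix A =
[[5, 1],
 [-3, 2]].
||A||_2 = sqrt((39 + sqrt(845))/2) ≈ 5.8339 (= sqrt(largest eigenvalue of A^T A))

||A||_2 = sigma_max(A) = sqrt(lambda_max(A^T A)). Form the symmetric matrix M = A^T A =
[[34, -1],
 [-1, 5]].
Its characteristic polynomial (trace, determinant of M give the coefficients) is
  p(λ) = det(λ I - M) = λ^2 - 39λ + 169.
For λ^2 - 39λ + 169 the discriminant is 845. It is nonnegative but not a perfect square, so the roots are real and irrational: λ = (39 ± sqrt(845))/2 ≈ 34.0344, 4.9656.
So the eigenvalues of A^T A are ≈ 4.9656, 34.0344 (all ≥ 0, as they must be for A^T A). The largest is λ_max = (39 + sqrt(845))/2 ≈ 34.0344, hence ||A||_2 = sqrt(λ_max) = sqrt((39 + sqrt(845))/2) ≈ 5.8339.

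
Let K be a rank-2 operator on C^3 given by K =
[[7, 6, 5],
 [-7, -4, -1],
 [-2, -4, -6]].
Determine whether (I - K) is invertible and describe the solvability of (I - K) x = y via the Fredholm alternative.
(I - K) is invertible (det(I - K) = 6 ≠ 0), so for every y in C^3 the equation (I - K) x = y has a unique solution.

K has rank 2 and factors as K = U V^T = u1 v1^T + u2 v2^T with u1 = (-3, 2, 2), v1 = (-2, -2, -2), u2 = (-1, 3, -2), v2 = (-1, 0, 1) (multiplying out reproduces the displayed K). The nonzero eigenvalues of U V^T coincide with those of the 2 x 2 matrix G = V^T U = [[v1·u1, v1·u2], [v2·u1, v2·u2]] = [[-2, 0], [5, -1]], and by the Sylvester determinant identity det(I_3 - U V^T) = det(I_2 - V^T U) = det([[3, 0], [-5, 2]]) = (3)(2) - (0)(-5) = 6. (Direct check: I - K =
[[-6, -6, -5],
 [7, 5, 1],
 [2, 4, 7]]
has determinant 6.) The finite-dimensional Fredholm alternative says: either (I - K) is invertible, or ker(I - K) ≠ {0} and then range(I - K) = ker((I - K)^*)^⊥, with dim ker(I - K) = dim ker((I - K)^*). Since det(I - K) ≠ 0, 1 is not an eigenvalue of K and ker(I - K) = {0}, so we are in the first case: for every y there is a unique x = (I - K)^(-1) y. (Explicitly, by the Woodbury identity, (I - U V^T)^(-1) = I + U (I_2 - G)^(-1) V^T.)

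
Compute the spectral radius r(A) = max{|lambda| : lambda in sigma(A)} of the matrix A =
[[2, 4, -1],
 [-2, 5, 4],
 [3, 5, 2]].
r(A) ≈ 8.197

The eigenvalues of A are the roots of its characteristic polynomial. With M = A (coefficients from the trace, the sum of principal 2x2 minors, and det A):
  p(λ) = det(λ I - M) = λ^3 - 9λ^2 + 15λ - 69.
No integer candidate from the rational root theorem (±divisors of 69) is a root, so the roots are irrational. The cubic discriminant is Δ = -157356 < 0, so there is one real root and a complex-conjugate pair. p(8) = -13 and p(9) = 66 have opposite signs, so a root lies in (8, 9); Newton's method refines it to λ ≈ 8.197. Dividing out (λ - (8.197)) leaves approximately λ^2 - 0.803λ + 8.4177. For λ^2 - 0.803λ + 8.4177 the discriminant is -33.0261. It is negative, so the remaining roots are the complex-conjugate pair λ ≈ 0.4015 ± 2.8734i. Their product equals the constant term, so |λ|^2 ≈ 8.4177 and |λ| ≈ 2.9013.
Thus the eigenvalues (to 4 decimals) are 8.197 (modulus 8.197); 0.4015 ± 2.8734i (modulus 2.9013). The spectral radius is the largest modulus: r(A) ≈ 8.197. (Cross-check: r(A) ≤ ||A||_2 ≈ 8.9199; equality holds whenever A is normal, though it can also hold for some non-normal A.)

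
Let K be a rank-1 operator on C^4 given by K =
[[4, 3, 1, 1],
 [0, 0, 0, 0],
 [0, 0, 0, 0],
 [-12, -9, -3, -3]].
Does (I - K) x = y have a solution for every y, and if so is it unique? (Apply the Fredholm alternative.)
(I - K) is singular (det(I - K) = 0, i.e. 1 ∈ sigma(K)). (I - K) x = y is solvable iff y ⊥ ker((I - K)^*) = span{(4, 3, 1, 1)}, i.e. iff 4y_1 + 3y_2 + y_3 + y_4 = 0. When solvable, the solutions are x = y + c·(1, 0, 0, -3), c arbitrary (ker(I - K) = span{(1, 0, 0, -3)}, dimension 1).

K has rank 1, so it is an outer product K = u v^T: every row of K is a multiple of one row vector. Reading off the entries, u = (1, 0, 0, -3) and v = (4, 3, 1, 1) (row i of K equals u_i·v^T). A rank-one matrix u v^T satisfies K u = u (v·u) and kills the (3)-dimensional subspace v^⊥, so its characteristic polynomial is lambda^3 (lambda - v·u) with v·u = tr K = 1. Hence the eigenvalues of I - K are 1 (multiplicity 3) and 1 - (1) = 0, so det(I - K) = 0. (Direct check: I - K =
[[-3, -3, -1, -1],
 [0, 1, 0, 0],
 [0, 0, 1, 0],
 [12, 9, 3, 4]]
has determinant 0.) So 1 is an eigenvalue of K and (I - K) is not invertible. The finite-dimensional Fredholm alternative says: either (I - K) is invertible, or ker(I - K) ≠ {0} and then range(I - K) = ker((I - K)^*)^⊥, with dim ker(I - K) = dim ker((I - K)^*). We are in the second case, so we need both kernels. Kernel of I - K: (I - K) u = u - u (v·u) = u - u = 0, so ker(I - K) = span{u} = span{(1, 0, 0, -3)} (it is exactly 1-dimensional because rank(I - K) = 3). Kernel of the adjoint: K is real, so (I - K)^* = I - K^T = I - v u^T, and (I - v u^T) v = v - v (u·v) = 0; hence ker((I - K)^*) = span{v} = span{(4, 3, 1, 1)}. Therefore (I - K) x = y is solvable iff <y, v> = 0, i.e. iff 4y_1 + 3y_2 + y_3 + y_4 = 0. When this holds, K y = u (v·y) = 0, so (I - K) y = y and x = y is a particular solution; the full solution set is the line x = y + c·u = y + c·(1, 0, 0, -3), c ∈ C.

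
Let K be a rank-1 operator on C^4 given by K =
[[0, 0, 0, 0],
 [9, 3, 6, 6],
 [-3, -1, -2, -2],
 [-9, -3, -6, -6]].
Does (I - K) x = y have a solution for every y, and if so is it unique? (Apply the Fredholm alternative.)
(I - K) is invertible (det(I - K) = 6 ≠ 0), so for every y in C^4 the equation (I - K) x = y has a unique solution.

K has rank 1, so it is an outer product K = u v^T: every row of K is a multiple of one row vector. Reading off the entries, u = (0, 3, -1, -3) and v = (3, 1, 2, 2) (row i of K equals u_i·v^T). A rank-one matrix u v^T satisfies K u = u (v·u) and kills the (3)-dimensional subspace v^⊥, so its characteristic polynomial is lambda^3 (lambda - v·u) with v·u = tr K = -5. Hence the eigenvalues of I - K are 1 (multiplicity 3) and 1 - (-5) = 6, so det(I - K) = 6. (Direct check: I - K =
[[1, 0, 0, 0],
 [-9, -2, -6, -6],
 [3, 1, 3, 2],
 [9, 3, 6, 7]]
has determinant 6.) The finite-dimensional Fredholm alternative says: either (I - K) is invertible, or ker(I - K) ≠ {0} and then range(I - K) = ker((I - K)^*)^⊥, with dim ker(I - K) = dim ker((I - K)^*). Since det(I - K) ≠ 0, 1 is not an eigenvalue of K and ker(I - K) = {0}, so we are in the first case: for every y there is a unique x = (I - K)^(-1) y. Explicitly, by the Sherman–Morrison formula, (I - u v^T)^(-1) = I + u v^T/(1 - v·u), i.e. (I - K)^(-1) = I + K/(6).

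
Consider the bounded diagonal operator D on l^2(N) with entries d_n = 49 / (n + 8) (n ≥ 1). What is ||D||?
||D|| = 49/9 (attained at n = 1)

For D diagonal, ||D|| = sup_n |d_n| = sup_n 49/(n + 8). This is positive and strictly decreasing in n, so the supremum is attained at n = 1: d_1 = 49/(1 + 8) = 49/9. Hence ||D|| = 49/9.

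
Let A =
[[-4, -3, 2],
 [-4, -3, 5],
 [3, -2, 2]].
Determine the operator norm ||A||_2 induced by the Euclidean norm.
||A||_2 ≈ 8.7241 (= sqrt(largest eigenvalue of A^T A))

||A||_2 = sigma_max(A) = sqrt(lambda_max(A^T A)). Form the symmetric matrix M = A^T A =
[[41, 18, -22],
 [18, 22, -25],
 [-22, -25, 33]].
Its characteristic polynomial (trace, sum of principal 2x2 minors, determinant of M give the coefficients) is
  p(λ) = det(λ I - M) = λ^3 - 96λ^2 + 1548λ - 2601.
No integer candidate from the rational root theorem (±divisors of 2601) is a root, so the roots are irrational. The cubic discriminant is Δ = 4816498869 > 0, so there are three distinct real roots. p(1) = -1148 and p(2) = 119 have opposite signs, so a root lies in (1, 2); Newton's method refines it to λ ≈ 1.8996. p(17) = 884 and p(18) = -9 have opposite signs, so a root lies in (17, 18); Newton's method refines it to λ ≈ 17.9904. p(76) = -473 and p(77) = 3944 have opposite signs, so a root lies in (76, 77); Newton's method refines it to λ ≈ 76.11. Check (Vieta): the three roots sum to 96, matching tr M = 96.
So the eigenvalues of A^T A are ≈ 1.8996, 17.9904, 76.11 (all ≥ 0, as they must be for A^T A). The largest is λ_max ≈ 76.11, hence ||A||_2 = sqrt(λ_max) ≈ 8.7241.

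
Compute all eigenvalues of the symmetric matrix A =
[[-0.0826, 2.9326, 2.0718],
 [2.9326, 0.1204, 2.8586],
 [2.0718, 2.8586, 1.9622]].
sigma(A) ≈ {-3, -1, 6}

A is real symmetric, so its spectrum consists of real eigenvalues. Expanding the characteristic polynomial of the displayed matrix gives
  det(λ I - A) = p(λ) = λ^3 + (-2)λ^2 + (-21)λ + (-18).
Solving p(λ) = 0 yields eigenvalues ≈ -3, -1, 6. (A is shown rounded to 4 decimals, so these recover the underlying integer eigenvalues to within that precision.)
Verification: the trace of A = 2 equals the sum of eigenvalues 2, and det(A) ≈ 17.9998 matches the eigenvalue product 18.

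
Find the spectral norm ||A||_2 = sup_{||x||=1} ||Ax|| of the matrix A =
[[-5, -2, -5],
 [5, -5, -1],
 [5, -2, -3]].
||A||_2 ≈ 9.3309 (= sqrt(largest eigenvalue of A^T A))

||A||_2 = sigma_max(A) = sqrt(lambda_max(A^T A)). Form the symmetric matrix M = A^T A =
[[75, -25, 5],
 [-25, 33, 21],
 [5, 21, 35]].
Its characteristic polynomial (trace, sum of principal 2x2 minors, determinant of M give the coefficients) is
  p(λ) = det(λ I - M) = λ^3 - 143λ^2 + 5164λ - 25600.
No integer candidate from the rational root theorem (±divisors of 25600) is a root, so the roots are irrational. The cubic discriminant is Δ = 17625117328 > 0, so there are three distinct real roots. p(5) = -3230 and p(6) = 452 have opposite signs, so a root lies in (5, 6); Newton's method refines it to λ ≈ 5.8735. p(50) = 100 and p(51) = -1528 have opposite signs, so a root lies in (50, 51); Newton's method refines it to λ ≈ 50.0611. p(87) = -196 and p(88) = 2912 have opposite signs, so a root lies in (87, 88); Newton's method refines it to λ ≈ 87.0654. Check (Vieta): the three roots sum to 143, matching tr M = 143.
So the eigenvalues of A^T A are ≈ 5.8735, 50.0611, 87.0654 (all ≥ 0, as they must be for A^T A). The largest is λ_max ≈ 87.0654, hence ||A||_2 = sqrt(λ_max) ≈ 9.3309.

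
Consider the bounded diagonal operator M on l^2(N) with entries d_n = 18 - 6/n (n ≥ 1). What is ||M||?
||M|| = 18

For a diagonal operator on l^2 with entries d_n, ||M|| = sup_n |d_n|. Here d_1 = 12, d_2 = 15, ..., and d_n = 18 - 6/n increases monotonically toward 18. All terms lie in [12, 18), so |d_n| = d_n and the supremum is the limit 18, which is not attained by any individual d_n. Hence ||M|| = 18.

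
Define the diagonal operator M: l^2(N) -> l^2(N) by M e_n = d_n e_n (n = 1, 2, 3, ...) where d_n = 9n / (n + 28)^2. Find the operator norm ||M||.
||M|| = 9/112 (attained at n = 28)

For M diagonal, ||M|| = sup_n |d_n|. Treat f(x) = 9x / (x + 28)^2 for real x > 0. By the quotient rule, f'(x) = 9(28 - x)/(x + 28)^3, which is positive for x < 28 and negative for x > 28. So f has a unique maximum at x = 28, and since 28 is a positive integer, the supremum over n ≥ 1 is attained at n = 28: d_28 = 9·28/(28 + 28)^2 = 9·28/3136 = 9/112. Hence ||M|| = 9/112.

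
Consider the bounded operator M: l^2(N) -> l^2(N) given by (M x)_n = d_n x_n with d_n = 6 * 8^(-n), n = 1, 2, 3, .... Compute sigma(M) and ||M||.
sigma(M) = {6 * 8^(-n) : n ≥ 1} ∪ {0}; ||M|| = 3/4

A bounded diagonal operator on l^2 with diagonal entries d_n has spectrum equal to the closure of {d_n : n ≥ 1}: every d_n is an eigenvalue (with eigenvector e_n), so {d_n} ⊂ sigma(M); the spectrum is closed, so its closure is too; and for lambda not in the closure, (M - lambda I) has bounded inverse (the diagonal entries 1/(d_n - lambda) are bounded). For our sequence d_n = 6 * 8^(-n), n = 1, 2, 3, ...:
  - {d_n} = {6 * 8^(-n) : n ≥ 1}; the only limit point is 0
  - closure = {6 * 8^(-n) : n ≥ 1} ∪ {0}
For the norm: a diagonal operator has ||M|| = sup_n |d_n|. Here d_n = 6 * 8^(-n) is positive and decreasing, so sup_n |d_n| = d_1 = 6/8 = 3/4. So ||M|| = 3/4.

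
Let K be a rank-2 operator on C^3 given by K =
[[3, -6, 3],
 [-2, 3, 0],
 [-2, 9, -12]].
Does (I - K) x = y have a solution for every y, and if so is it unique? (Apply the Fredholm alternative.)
(I - K) is invertible (det(I - K) = -62 ≠ 0), so for every y in C^3 the equation (I - K) x = y has a unique solution.

K has rank 2 and factors as K = U V^T = u1 v1^T + u2 v2^T with u1 = (-2, 1, 3), v1 = (-1, 3, -3), u2 = (-1, 1, -1), v2 = (-1, 0, 3) (multiplying out reproduces the displayed K). The nonzero eigenvalues of U V^T coincide with those of the 2 x 2 matrix G = V^T U = [[v1·u1, v1·u2], [v2·u1, v2·u2]] = [[-4, 7], [11, -2]], and by the Sylvester determinant identity det(I_3 - U V^T) = det(I_2 - V^T U) = det([[5, -7], [-11, 3]]) = (5)(3) - (-7)(-11) = -62. (Direct check: I - K =
[[-2, 6, -3],
 [2, -2, 0],
 [2, -9, 13]]
has determinant -62.) The finite-dimensional Fredholm alternative says: either (I - K) is invertible, or ker(I - K) ≠ {0} and then range(I - K) = ker((I - K)^*)^⊥, with dim ker(I - K) = dim ker((I - K)^*). Since det(I - K) ≠ 0, 1 is not an eigenvalue of K and ker(I - K) = {0}, so we are in the first case: for every y there is a unique x = (I - K)^(-1) y. (Explicitly, by the Woodbury identity, (I - U V^T)^(-1) = I + U (I_2 - G)^(-1) V^T.)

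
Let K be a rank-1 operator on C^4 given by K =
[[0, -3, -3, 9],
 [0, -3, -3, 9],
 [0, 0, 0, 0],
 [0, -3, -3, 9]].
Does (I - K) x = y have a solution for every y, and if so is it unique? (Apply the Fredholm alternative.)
(I - K) is invertible (det(I - K) = -5 ≠ 0), so for every y in C^4 the equation (I - K) x = y has a unique solution.

K has rank 1, so it is an outer product K = u v^T: every row of K is a multiple of one row vector. Reading off the entries, u = (3, 3, 0, 3) and v = (0, -1, -1, 3) (row i of K equals u_i·v^T). A rank-one matrix u v^T satisfies K u = u (v·u) and kills the (3)-dimensional subspace v^⊥, so its characteristic polynomial is lambda^3 (lambda - v·u) with v·u = tr K = 6. Hence the eigenvalues of I - K are 1 (multiplicity 3) and 1 - (6) = -5, so det(I - K) = -5. (Direct check: I - K =
[[1, 3, 3, -9],
 [0, 4, 3, -9],
 [0, 0, 1, 0],
 [0, 3, 3, -8]]
has determinant -5.) The finite-dimensional Fredholm alternative says: either (I - K) is invertible, or ker(I - K) ≠ {0} and then range(I - K) = ker((I - K)^*)^⊥, with dim ker(I - K) = dim ker((I - K)^*). Since det(I - K) ≠ 0, 1 is not an eigenvalue of K and ker(I - K) = {0}, so we are in the first case: for every y there is a unique x = (I - K)^(-1) y. Explicitly, by the Sherman–Morrison formula, (I - u v^T)^(-1) = I + u v^T/(1 - v·u), i.e. (I - K)^(-1) = I + K/(-5).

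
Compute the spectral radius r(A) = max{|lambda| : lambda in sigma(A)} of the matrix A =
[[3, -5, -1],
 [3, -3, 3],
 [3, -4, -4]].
r(A) ≈ 4.1302

The eigenvalues of A are the roots of its characteristic polynomial. With M = A (coefficients from the trace, the sum of principal 2x2 minors, and det A):
  p(λ) = det(λ I - M) = λ^3 + 4λ^2 + 21λ + 30.
No integer candidate from the rational root theorem (±divisors of 30) is a root, so the roots are irrational. The cubic discriminant is Δ = -16608 < 0, so there is one real root and a complex-conjugate pair. p(-2) = -4 and p(-1) = 12 have opposite signs, so a root lies in (-2, -1); Newton's method refines it to λ ≈ -1.7587. Dividing out (λ - (-1.7587)) leaves approximately λ^2 + 2.2413λ + 17.0582. For λ^2 + 2.2413λ + 17.0582 the discriminant is -63.2094. It is negative, so the remaining roots are the complex-conjugate pair λ ≈ -1.1207 ± 3.9752i. Their product equals the constant term, so |λ|^2 ≈ 17.0582 and |λ| ≈ 4.1302.
Thus the eigenvalues (to 4 decimals) are -1.7587 (modulus 1.7587); -1.1207 ± 3.9752i (modulus 4.1302). The spectral radius is the largest modulus: r(A) ≈ 4.1302. (Cross-check: r(A) ≤ ||A||_2 ≈ 8.9198; equality holds whenever A is normal, though it can also hold for some non-normal A.)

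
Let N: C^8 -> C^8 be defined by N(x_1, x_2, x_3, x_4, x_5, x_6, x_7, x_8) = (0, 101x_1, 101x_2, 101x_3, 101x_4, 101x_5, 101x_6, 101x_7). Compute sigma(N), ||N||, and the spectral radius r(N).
sigma(N) = {0}; ||N|| = 101; r(N) = 0. (N is nilpotent with N^8 = 0.)

On C^8, N is a strictly lower-triangular matrix with 101 on the subdiagonal and zeros elsewhere, so its characteristic polynomial is lambda^8 and every eigenvalue is 0: sigma(N) = {0}. For the operator norm, N e_i = 101e_{i+1} for i = 1, ..., 7 and N e_8 = 0, so the singular values of N are 101 (with multiplicity 7) and 0; hence ||N|| = 101. The spectral radius r(N) = max|lambda| = 0. Note ||N|| > r(N) — characteristic of non-normal nilpotent operators. Indeed N^8 = 0.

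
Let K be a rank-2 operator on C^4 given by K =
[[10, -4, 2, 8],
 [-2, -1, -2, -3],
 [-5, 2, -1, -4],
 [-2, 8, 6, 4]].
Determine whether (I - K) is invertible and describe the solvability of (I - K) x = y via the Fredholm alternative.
(I - K) is invertible (det(I - K) = 72 ≠ 0), so for every y in C^4 the equation (I - K) x = y has a unique solution.

K has rank 2 and factors as K = U V^T = u1 v1^T + u2 v2^T with u1 = (2, -1, -1, 2), v1 = (2, 1, 2, 3), u2 = (-2, 0, 1, 2), v2 = (-3, 3, 1, -1) (multiplying out reproduces the displayed K). The nonzero eigenvalues of U V^T coincide with those of the 2 x 2 matrix G = V^T U = [[v1·u1, v1·u2], [v2·u1, v2·u2]] = [[7, 4], [-12, 5]], and by the Sylvester determinant identity det(I_4 - U V^T) = det(I_2 - V^T U) = det([[-6, -4], [12, -4]]) = (-6)(-4) - (-4)(12) = 72. (Direct check: I - K =
[[-9, 4, -2, -8],
 [2, 2, 2, 3],
 [5, -2, 2, 4],
 [2, -8, -6, -3]]
has determinant 72.) The finite-dimensional Fredholm alternative says: either (I - K) is invertible, or ker(I - K) ≠ {0} and then range(I - K) = ker((I - K)^*)^⊥, with dim ker(I - K) = dim ker((I - K)^*). Since det(I - K) ≠ 0, 1 is not an eigenvalue of K and ker(I - K) = {0}, so we are in the first case: for every y there is a unique x = (I - K)^(-1) y. (Explicitly, by the Woodbury identity, (I - U V^T)^(-1) = I + U (I_2 - G)^(-1) V^T.)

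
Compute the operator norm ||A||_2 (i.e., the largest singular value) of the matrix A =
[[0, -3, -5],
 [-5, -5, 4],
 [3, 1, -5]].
||A||_2 ≈ 9.8931 (= sqrt(largest eigenvalue of A^T A))

||A||_2 = sigma_max(A) = sqrt(lambda_max(A^T A)). Form the symmetric matrix M = A^T A =
[[34, 28, -35],
 [28, 35, -10],
 [-35, -10, 66]].
Its characteristic polynomial (trace, sum of principal 2x2 minors, determinant of M give the coefficients) is
  p(λ) = det(λ I - M) = λ^3 - 135λ^2 + 3635λ - 121.
No integer candidate from the rational root theorem (±divisors of 121) is a root, so the roots are irrational. The cubic discriminant is Δ = 48568316368 > 0, so there are three distinct real roots. p(0) = -121 and p(1) = 3380 have opposite signs, so a root lies in (0, 1); Newton's method refines it to λ ≈ 0.0333. p(37) = 212 and p(38) = -2059 have opposite signs, so a root lies in (37, 38); Newton's method refines it to λ ≈ 37.0942. p(97) = -5068 and p(98) = 761 have opposite signs, so a root lies in (97, 98); Newton's method refines it to λ ≈ 97.8725. Check (Vieta): the three roots sum to 135, matching tr M = 135.
So the eigenvalues of A^T A are ≈ 0.0333, 37.0942, 97.8725 (all ≥ 0, as they must be for A^T A). The largest is λ_max ≈ 97.8725, hence ||A||_2 = sqrt(λ_max) ≈ 9.8931.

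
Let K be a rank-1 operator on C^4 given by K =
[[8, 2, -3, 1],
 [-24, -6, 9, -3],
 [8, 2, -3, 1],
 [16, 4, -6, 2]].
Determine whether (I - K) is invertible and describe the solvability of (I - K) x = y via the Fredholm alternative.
(I - K) is singular (det(I - K) = 0, i.e. 1 ∈ sigma(K)). (I - K) x = y is solvable iff y ⊥ ker((I - K)^*) = span{(8, 2, -3, 1)}, i.e. iff 8y_1 + 2y_2 - 3y_3 + y_4 = 0. When solvable, the solutions are x = y + c·(1, -3, 1, 2), c arbitrary (ker(I - K) = span{(1, -3, 1, 2)}, dimension 1).

K has rank 1, so it is an outer product K = u v^T: every row of K is a multiple of one row vector. Reading off the entries, u = (1, -3, 1, 2) and v = (8, 2, -3, 1) (row i of K equals u_i·v^T). A rank-one matrix u v^T satisfies K u = u (v·u) and kills the (3)-dimensional subspace v^⊥, so its characteristic polynomial is lambda^3 (lambda - v·u) with v·u = tr K = 1. Hence the eigenvalues of I - K are 1 (multiplicity 3) and 1 - (1) = 0, so det(I - K) = 0. (Direct check: I - K =
[[-7, -2, 3, -1],
 [24, 7, -9, 3],
 [-8, -2, 4, -1],
 [-16, -4, 6, -1]]
has determinant 0.) So 1 is an eigenvalue of K and (I - K) is not invertible. The finite-dimensional Fredholm alternative says: either (I - K) is invertible, or ker(I - K) ≠ {0} and then range(I - K) = ker((I - K)^*)^⊥, with dim ker(I - K) = dim ker((I - K)^*). We are in the second case, so we need both kernels. Kernel of I - K: (I - K) u = u - u (v·u) = u - u = 0, so ker(I - K) = span{u} = span{(1, -3, 1, 2)} (it is exactly 1-dimensional because rank(I - K) = 3). Kernel of the adjoint: K is real, so (I - K)^* = I - K^T = I - v u^T, and (I - v u^T) v = v - v (u·v) = 0; hence ker((I - K)^*) = span{v} = span{(8, 2, -3, 1)}. Therefore (I - K) x = y is solvable iff <y, v> = 0, i.e. iff 8y_1 + 2y_2 - 3y_3 + y_4 = 0. When this holds, K y = u (v·y) = 0, so (I - K) y = y and x = y is a particular solution; the full solution set is the line x = y + c·u = y + c·(1, -3, 1, 2), c ∈ C.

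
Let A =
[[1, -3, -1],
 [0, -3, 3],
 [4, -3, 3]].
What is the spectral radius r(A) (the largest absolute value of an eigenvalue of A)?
r(A) = 4

The eigenvalues of A are the roots of its characteristic polynomial. With M = A (coefficients from the trace, the sum of principal 2x2 minors, and det A):
  p(λ) = det(λ I - M) = λ^3 - λ^2 + 4λ + 48.
By the rational root theorem any rational root is an integer divisor of 48. Testing λ = -3: p(-3) = -27 - 9 - 12 + 48 = 0, so λ = -3 is a root. Dividing out (λ + 3) leaves p(λ) = (λ + 3)(λ^2 - 4λ + 16). For λ^2 - 4λ + 16 the discriminant is -48. It is negative, so the roots are the complex-conjugate pair λ = 2 ± (sqrt(48)/2) i ≈ 2 ± 3.4641i. For a conjugate pair the product of the roots equals the constant term, so |λ|^2 = 16 and |λ| = sqrt(16) = 4.
Thus the eigenvalues (to 4 decimals) are 2 ± 3.4641i (modulus 4); -3 (modulus 3). The spectral radius is the largest modulus: r(A) = 4. (Cross-check: r(A) ≤ ||A||_2 ≈ 7.0178; equality holds whenever A is normal, though it can also hold for some non-normal A.)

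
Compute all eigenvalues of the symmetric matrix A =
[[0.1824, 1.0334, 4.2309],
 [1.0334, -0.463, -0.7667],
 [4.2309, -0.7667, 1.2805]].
sigma(A) ≈ {-4, 0, 5}

A is real symmetric, so its spectrum consists of real eigenvalues. Expanding the characteristic polynomial of the displayed matrix gives
  det(λ I - A) = p(λ) = λ^3 + (-1)λ^2 + (-20)λ + (0).
Solving p(λ) = 0 yields eigenvalues ≈ -4, 0, 5. (A is shown rounded to 4 decimals, so these recover the underlying integer eigenvalues to within that precision.)
Verification: the trace of A = 1 equals the sum of eigenvalues 1, and det(A) ≈ 0.0008 matches the eigenvalue product 0.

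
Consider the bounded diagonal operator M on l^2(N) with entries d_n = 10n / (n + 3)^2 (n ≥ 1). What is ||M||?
||M|| = 5/6 (attained at n = 3)

For M diagonal, ||M|| = sup_n |d_n|. Treat f(x) = 10x / (x + 3)^2 for real x > 0. By the quotient rule, f'(x) = 10(3 - x)/(x + 3)^3, which is positive for x < 3 and negative for x > 3. So f has a unique maximum at x = 3, and since 3 is a positive integer, the supremum over n ≥ 1 is attained at n = 3: d_3 = 10·3/(3 + 3)^2 = 10·3/36 = 5/6. Hence ||M|| = 5/6.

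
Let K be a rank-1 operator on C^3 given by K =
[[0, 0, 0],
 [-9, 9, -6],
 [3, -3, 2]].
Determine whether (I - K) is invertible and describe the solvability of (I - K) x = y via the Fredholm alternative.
(I - K) is invertible (det(I - K) = -10 ≠ 0), so for every y in C^3 the equation (I - K) x = y has a unique solution.

K has rank 1, so it is an outer product K = u v^T: every row of K is a multiple of one row vector. Reading off the entries, u = (0, 3, -1) and v = (-3, 3, -2) (row i of K equals u_i·v^T). A rank-one matrix u v^T satisfies K u = u (v·u) and kills the (2)-dimensional subspace v^⊥, so its characteristic polynomial is lambda^2 (lambda - v·u) with v·u = tr K = 11. Hence the eigenvalues of I - K are 1 (multiplicity 2) and 1 - (11) = -10, so det(I - K) = -10. (Direct check: I - K =
[[1, 0, 0],
 [9, -8, 6],
 [-3, 3, -1]]
has determinant -10.) The finite-dimensional Fredholm alternative says: either (I - K) is invertible, or ker(I - K) ≠ {0} and then range(I - K) = ker((I - K)^*)^⊥, with dim ker(I - K) = dim ker((I - K)^*). Since det(I - K) ≠ 0, 1 is not an eigenvalue of K and ker(I - K) = {0}, so we are in the first case: for every y there is a unique x = (I - K)^(-1) y. Explicitly, by the Sherman–Morrison formula, (I - u v^T)^(-1) = I + u v^T/(1 - v·u), i.e. (I - K)^(-1) = I + K/(-10).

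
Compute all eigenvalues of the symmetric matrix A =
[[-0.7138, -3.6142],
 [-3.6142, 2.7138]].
sigma(A) ≈ {-3, 5}

A is real symmetric, so its spectrum consists of real eigenvalues. Expanding the characteristic polynomial of the displayed matrix gives
  det(λ I - A) = p(λ) = λ^2 + (-2)λ + (-15).
Solving p(λ) = 0 yields eigenvalues ≈ -3, 5. (A is shown rounded to 4 decimals, so these recover the underlying integer eigenvalues to within that precision.)
Verification: the trace of A = 2 equals the sum of eigenvalues 2, and det(A) ≈ -14.9996 matches the eigenvalue product -15.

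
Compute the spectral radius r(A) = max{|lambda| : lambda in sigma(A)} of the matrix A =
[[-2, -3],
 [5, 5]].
r(A) = sqrt(5) ≈ 2.2361

The eigenvalues of A are the roots of its characteristic polynomial. With M = A (coefficients from the trace and determinant):
  p(λ) = det(λ I - M) = λ^2 - 3λ + 5.
For λ^2 - 3λ + 5 the discriminant is -11. It is negative, so the roots are the complex-conjugate pair λ = 3/2 ± (sqrt(11)/2) i ≈ 1.5 ± 1.6583i. For a conjugate pair the product of the roots equals the constant term, so |λ|^2 = 5 and |λ| = sqrt(5) ≈ 2.2361.
Thus the eigenvalues (to 4 decimals) are 1.5 ± 1.6583i (modulus 2.2361). The spectral radius is the largest modulus: r(A) = sqrt(5) ≈ 2.2361. (Cross-check: r(A) ≤ ||A||_2 ≈ 7.9121; equality holds whenever A is normal, though it can also hold for some non-normal A.)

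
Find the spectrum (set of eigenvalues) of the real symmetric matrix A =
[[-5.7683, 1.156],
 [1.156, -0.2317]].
sigma(A) ≈ {-6, 0}

A is real symmetric, so its spectrum consists of real eigenvalues. Expanding the characteristic polynomial of the displayed matrix gives
  det(λ I - A) = p(λ) = λ^2 + (6)λ + (0).
Solving p(λ) = 0 yields eigenvalues ≈ -6, 0. (A is shown rounded to 4 decimals, so these recover the underlying integer eigenvalues to within that precision.)
Verification: the trace of A = -6 equals the sum of eigenvalues -6, and det(A) ≈ 0.0002 matches the eigenvalue product 0.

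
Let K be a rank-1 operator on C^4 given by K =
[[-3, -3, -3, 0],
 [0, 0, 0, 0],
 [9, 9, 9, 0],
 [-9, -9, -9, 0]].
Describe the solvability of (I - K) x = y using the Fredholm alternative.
(I - K) is invertible (det(I - K) = -5 ≠ 0), so for every y in C^4 the equation (I - K) x = y has a unique solution.

K has rank 1, so it is an outer product K = u v^T: every row of K is a multiple of one row vector. Reading off the entries, u = (-1, 0, 3, -3) and v = (3, 3, 3, 0) (row i of K equals u_i·v^T). A rank-one matrix u v^T satisfies K u = u (v·u) and kills the (3)-dimensional subspace v^⊥, so its characteristic polynomial is lambda^3 (lambda - v·u) with v·u = tr K = 6. Hence the eigenvalues of I - K are 1 (multiplicity 3) and 1 - (6) = -5, so det(I - K) = -5. (Direct check: I - K =
[[4, 3, 3, 0],
 [0, 1, 0, 0],
 [-9, -9, -8, 0],
 [9, 9, 9, 1]]
has determinant -5.) The finite-dimensional Fredholm alternative says: either (I - K) is invertible, or ker(I - K) ≠ {0} and then range(I - K) = ker((I - K)^*)^⊥, with dim ker(I - K) = dim ker((I - K)^*). Since det(I - K) ≠ 0, 1 is not an eigenvalue of K and ker(I - K) = {0}, so we are in the first case: for every y there is a unique x = (I - K)^(-1) y. Explicitly, by the Sherman–Morrison formula, (I - u v^T)^(-1) = I + u v^T/(1 - v·u), i.e. (I - K)^(-1) = I + K/(-5).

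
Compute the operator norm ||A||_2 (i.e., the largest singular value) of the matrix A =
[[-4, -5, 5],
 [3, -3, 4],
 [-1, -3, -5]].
||A||_2 ≈ 9.0079 (= sqrt(largest eigenvalue of A^T A))

||A||_2 = sigma_max(A) = sqrt(lambda_max(A^T A)). Form the symmetric matrix M = A^T A =
[[26, 14, -3],
 [14, 43, -22],
 [-3, -22, 66]].
Its characteristic polynomial (trace, sum of principal 2x2 minors, determinant of M give the coefficients) is
  p(λ) = det(λ I - M) = λ^3 - 135λ^2 + 4983λ - 49729.
No integer candidate from the rational root theorem (±divisors of 49729) is a root, so the roots are irrational. The cubic discriminant is Δ = 3589505280 > 0, so there are three distinct real roots. p(16) = -465 and p(17) = 880 have opposite signs, so a root lies in (16, 17); Newton's method refines it to λ ≈ 16.3316. p(37) = 480 and p(38) = -443 have opposite signs, so a root lies in (37, 38); Newton's method refines it to λ ≈ 37.5261. p(81) = -400 and p(82) = 2505 have opposite signs, so a root lies in (81, 82); Newton's method refines it to λ ≈ 81.1423. Check (Vieta): the three roots sum to 135, matching tr M = 135.
So the eigenvalues of A^T A are ≈ 16.3316, 37.5261, 81.1423 (all ≥ 0, as they must be for A^T A). The largest is λ_max ≈ 81.1423, hence ||A||_2 = sqrt(λ_max) ≈ 9.0079.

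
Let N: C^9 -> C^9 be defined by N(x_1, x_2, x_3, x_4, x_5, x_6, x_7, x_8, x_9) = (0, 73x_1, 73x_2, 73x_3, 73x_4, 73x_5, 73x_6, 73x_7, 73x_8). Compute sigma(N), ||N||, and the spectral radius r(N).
sigma(N) = {0}; ||N|| = 73; r(N) = 0. (N is nilpotent with N^9 = 0.)

On C^9, N is a strictly lower-triangular matrix with 73 on the subdiagonal and zeros elsewhere, so its characteristic polynomial is lambda^9 and every eigenvalue is 0: sigma(N) = {0}. For the operator norm, N e_i = 73e_{i+1} for i = 1, ..., 8 and N e_9 = 0, so the singular values of N are 73 (with multiplicity 8) and 0; hence ||N|| = 73. The spectral radius r(N) = max|lambda| = 0. Note ||N|| > r(N) — characteristic of non-normal nilpotent operators. Indeed N^9 = 0.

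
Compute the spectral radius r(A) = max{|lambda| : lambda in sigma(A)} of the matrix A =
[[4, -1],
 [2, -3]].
r(A) = (1 + sqrt(41))/2 ≈ 3.7016

The eigenvalues of A are the roots of its characteristic polynomial. With M = A (coefficients from the trace and determinant):
  p(λ) = det(λ I - M) = λ^2 - λ - 10.
For λ^2 - λ - 10 the discriminant is 41. It is nonnegative but not a perfect square, so the roots are real and irrational: λ = (1 ± sqrt(41))/2 ≈ 3.7016, -2.7016.
Thus the eigenvalues (to 4 decimals) are 3.7016 (modulus 3.7016); -2.7016 (modulus 2.7016). The spectral radius is the largest modulus: r(A) = (1 + sqrt(41))/2 ≈ 3.7016. (Cross-check: r(A) ≤ ||A||_2 ≈ 5.1167; equality holds whenever A is normal, though it can also hold for some non-normal A.)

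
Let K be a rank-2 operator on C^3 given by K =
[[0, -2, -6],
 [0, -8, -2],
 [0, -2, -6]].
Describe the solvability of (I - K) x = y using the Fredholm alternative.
(I - K) is invertible (det(I - K) = 59 ≠ 0), so for every y in C^3 the equation (I - K) x = y has a unique solution.

K has rank 2 and factors as K = U V^T = u1 v1^T + u2 v2^T with u1 = (0, -2, 0), v1 = (0, 3, -2), u2 = (-2, -2, -2), v2 = (0, 1, 3) (multiplying out reproduces the displayed K). The nonzero eigenvalues of U V^T coincide with those of the 2 x 2 matrix G = V^T U = [[v1·u1, v1·u2], [v2·u1, v2·u2]] = [[-6, -2], [-2, -8]], and by the Sylvester determinant identity det(I_3 - U V^T) = det(I_2 - V^T U) = det([[7, 2], [2, 9]]) = (7)(9) - (2)(2) = 59. (Direct check: I - K =
[[1, 2, 6],
 [0, 9, 2],
 [0, 2, 7]]
has determinant 59.) The finite-dimensional Fredholm alternative says: either (I - K) is invertible, or ker(I - K) ≠ {0} and then range(I - K) = ker((I - K)^*)^⊥, with dim ker(I - K) = dim ker((I - K)^*). Since det(I - K) ≠ 0, 1 is not an eigenvalue of K and ker(I - K) = {0}, so we are in the first case: for every y there is a unique x = (I - K)^(-1) y. (Explicitly, by the Woodbury identity, (I - U V^T)^(-1) = I + U (I_2 - G)^(-1) V^T.)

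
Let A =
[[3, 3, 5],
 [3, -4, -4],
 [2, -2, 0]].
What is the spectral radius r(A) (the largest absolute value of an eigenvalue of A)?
r(A) ≈ 7.1743

The eigenvalues of A are the roots of its characteristic polynomial. With M = A (coefficients from the trace, the sum of principal 2x2 minors, and det A):
  p(λ) = det(λ I - M) = λ^3 + λ^2 - 39λ + 38.
No integer candidate from the rational root theorem (±divisors of 38) is a root, so the roots are irrational. The cubic discriminant is Δ = 172981 > 0, so there are three distinct real roots. p(-8) = -98 and p(-7) = 17 have opposite signs, so a root lies in (-8, -7); Newton's method refines it to λ ≈ -7.1743. p(1) = 1 and p(2) = -28 have opposite signs, so a root lies in (1, 2); Newton's method refines it to λ ≈ 1.0295. p(5) = -7 and p(6) = 56 have opposite signs, so a root lies in (5, 6); Newton's method refines it to λ ≈ 5.1448. Check (Vieta): the three roots sum to -1, matching tr M = -1.
Thus the eigenvalues (to 4 decimals) are -7.1743 (modulus 7.1743); 1.0295 (modulus 1.0295); 5.1448 (modulus 5.1448). The spectral radius is the largest modulus: r(A) ≈ 7.1743. (Cross-check: r(A) ≤ ||A||_2 ≈ 8.1658; equality holds whenever A is normal, though it can also hold for some non-normal A.)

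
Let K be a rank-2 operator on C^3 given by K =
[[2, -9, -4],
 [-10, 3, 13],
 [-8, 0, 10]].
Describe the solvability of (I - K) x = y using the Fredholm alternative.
(I - K) is invertible (det(I - K) = -80 ≠ 0), so for every y in C^3 the equation (I - K) x = y has a unique solution.

K has rank 2 and factors as K = U V^T = u1 v1^T + u2 v2^T with u1 = (-1, -2, -2), v1 = (2, 3, -2), u2 = (-2, 3, 2), v2 = (-2, 3, 3) (multiplying out reproduces the displayed K). The nonzero eigenvalues of U V^T coincide with those of the 2 x 2 matrix G = V^T U = [[v1·u1, v1·u2], [v2·u1, v2·u2]] = [[-4, 1], [-10, 19]], and by the Sylvester determinant identity det(I_3 - U V^T) = det(I_2 - V^T U) = det([[5, -1], [10, -18]]) = (5)(-18) - (-1)(10) = -80. (Direct check: I - K =
[[-1, 9, 4],
 [10, -2, -13],
 [8, 0, -9]]
has determinant -80.) The finite-dimensional Fredholm alternative says: either (I - K) is invertible, or ker(I - K) ≠ {0} and then range(I - K) = ker((I - K)^*)^⊥, with dim ker(I - K) = dim ker((I - K)^*). Since det(I - K) ≠ 0, 1 is not an eigenvalue of K and ker(I - K) = {0}, so we are in the first case: for every y there is a unique x = (I - K)^(-1) y. (Explicitly, by the Woodbury identity, (I - U V^T)^(-1) = I + U (I_2 - G)^(-1) V^T.)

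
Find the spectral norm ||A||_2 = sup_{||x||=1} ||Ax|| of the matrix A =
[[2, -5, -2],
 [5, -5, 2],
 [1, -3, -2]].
||A||_2 ≈ 9.2342 (= sqrt(largest eigenvalue of A^T A))

||A||_2 = sigma_max(A) = sqrt(lambda_max(A^T A)). Form the symmetric matrix M = A^T A =
[[30, -38, 4],
 [-38, 59, 6],
 [4, 6, 12]].
Its characteristic polynomial (trace, sum of principal 2x2 minors, determinant of M give the coefficients) is
  p(λ) = det(λ I - M) = λ^3 - 101λ^2 + 1342λ - 64.
No integer candidate from the rational root theorem (±divisors of 64) is a root, so the roots are irrational. The cubic discriminant is Δ = 8596335748 > 0, so there are three distinct real roots. p(0) = -64 and p(1) = 1178 have opposite signs, so a root lies in (0, 1); Newton's method refines it to λ ≈ 0.0479. p(15) = 716 and p(16) = -352 have opposite signs, so a root lies in (15, 16); Newton's method refines it to λ ≈ 15.6815. p(85) = -1594 and p(86) = 4408 have opposite signs, so a root lies in (85, 86); Newton's method refines it to λ ≈ 85.2707. Check (Vieta): the three roots sum to 101, matching tr M = 101.
So the eigenvalues of A^T A are ≈ 0.0479, 15.6815, 85.2707 (all ≥ 0, as they must be for A^T A). The largest is λ_max ≈ 85.2707, hence ||A||_2 = sqrt(λ_max) ≈ 9.2342.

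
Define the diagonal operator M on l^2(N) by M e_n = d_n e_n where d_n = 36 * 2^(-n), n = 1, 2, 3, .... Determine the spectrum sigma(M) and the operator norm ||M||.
sigma(M) = {36 * 2^(-n) : n ≥ 1} ∪ {0}; ||M|| = 18

A bounded diagonal operator on l^2 with diagonal entries d_n has spectrum equal to the closure of {d_n : n ≥ 1}: every d_n is an eigenvalue (with eigenvector e_n), so {d_n} ⊂ sigma(M); the spectrum is closed, so its closure is too; and for lambda not in the closure, (M - lambda I) has bounded inverse (the diagonal entries 1/(d_n - lambda) are bounded). For our sequence d_n = 36 * 2^(-n), n = 1, 2, 3, ...:
  - {d_n} = {36 * 2^(-n) : n ≥ 1}; the only limit point is 0
  - closure = {36 * 2^(-n) : n ≥ 1} ∪ {0}
For the norm: a diagonal operator has ||M|| = sup_n |d_n|. Here d_n = 36 * 2^(-n) is positive and decreasing, so sup_n |d_n| = d_1 = 36/2 = 18. So ||M|| = 18.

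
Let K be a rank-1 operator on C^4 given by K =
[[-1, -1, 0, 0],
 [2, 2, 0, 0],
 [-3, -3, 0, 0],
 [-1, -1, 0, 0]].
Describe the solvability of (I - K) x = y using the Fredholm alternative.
(I - K) is singular (det(I - K) = 0, i.e. 1 ∈ sigma(K)). (I - K) x = y is solvable iff y ⊥ ker((I - K)^*) = span{(-1, -1, 0, 0)}, i.e. iff -y_1 - y_2 = 0. When solvable, the solutions are x = y + c·(1, -2, 3, 1), c arbitrary (ker(I - K) = span{(1, -2, 3, 1)}, dimension 1).

K has rank 1, so it is an outer product K = u v^T: every row of K is a multiple of one row vector. Reading off the entries, u = (1, -2, 3, 1) and v = (-1, -1, 0, 0) (row i of K equals u_i·v^T). A rank-one matrix u v^T satisfies K u = u (v·u) and kills the (3)-dimensional subspace v^⊥, so its characteristic polynomial is lambda^3 (lambda - v·u) with v·u = tr K = 1. Hence the eigenvalues of I - K are 1 (multiplicity 3) and 1 - (1) = 0, so det(I - K) = 0. (Direct check: I - K =
[[2, 1, 0, 0],
 [-2, -1, 0, 0],
 [3, 3, 1, 0],
 [1, 1, 0, 1]]
has determinant 0.) So 1 is an eigenvalue of K and (I - K) is not invertible. The finite-dimensional Fredholm alternative says: either (I - K) is invertible, or ker(I - K) ≠ {0} and then range(I - K) = ker((I - K)^*)^⊥, with dim ker(I - K) = dim ker((I - K)^*). We are in the second case, so we need both kernels. Kernel of I - K: (I - K) u = u - u (v·u) = u - u = 0, so ker(I - K) = span{u} = span{(1, -2, 3, 1)} (it is exactly 1-dimensional because rank(I - K) = 3). Kernel of the adjoint: K is real, so (I - K)^* = I - K^T = I - v u^T, and (I - v u^T) v = v - v (u·v) = 0; hence ker((I - K)^*) = span{v} = span{(-1, -1, 0, 0)}. Therefore (I - K) x = y is solvable iff <y, v> = 0, i.e. iff -y_1 - y_2 = 0. When this holds, K y = u (v·y) = 0, so (I - K) y = y and x = y is a particular solution; the full solution set is the line x = y + c·u = y + c·(1, -2, 3, 1), c ∈ C.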